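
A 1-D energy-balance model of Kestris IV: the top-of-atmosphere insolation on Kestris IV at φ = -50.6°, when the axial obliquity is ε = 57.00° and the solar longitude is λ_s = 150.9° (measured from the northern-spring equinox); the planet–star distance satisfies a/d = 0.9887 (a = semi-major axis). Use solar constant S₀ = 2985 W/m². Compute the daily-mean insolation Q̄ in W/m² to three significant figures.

Solar declination: sin δ = sin ε · sin λ_s = sin 57.00° × sin 150.9° = 0.40788, so δ = +24.071°.
cos H₀ = −tan(-50.6°) tan(+24.071°) = 0.5438, H₀ = 0.9958 rad.
Bracket: H₀ sin φ sin δ + cos φ cos δ sin H₀ = 0.9958×-0.77273×0.40788 + 0.63473×0.91304×0.83918 = -0.313857 + 0.486333 = 0.172476.
Inverse-square distance factor (a/d)² = 0.9887² = 0.977528.
Q̄ = (S₀/π) × 0.977528 × [bracket] = (2985/π) × 0.977528 × 0.172476 = 160.2 W/m².

Q̄ ≈ 160 W/m²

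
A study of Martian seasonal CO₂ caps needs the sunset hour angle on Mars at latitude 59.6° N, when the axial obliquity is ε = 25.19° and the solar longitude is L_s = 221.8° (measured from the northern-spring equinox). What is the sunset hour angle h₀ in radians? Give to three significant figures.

h₀ = 1.04 rad

Solar declination: sin δ = sin ε · sin L_s = sin 25.19° × sin 221.8° = -0.28369, so δ = -16.481°.
cos h₀ = −tan ϕ · tan δ = −tan(+59.6°) × tan(-16.481°) = 0.5043, so h₀ = 1.0423 rad = 59.72°.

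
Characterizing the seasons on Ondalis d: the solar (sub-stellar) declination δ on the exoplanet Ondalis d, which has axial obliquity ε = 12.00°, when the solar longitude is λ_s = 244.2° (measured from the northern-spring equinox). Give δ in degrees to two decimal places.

sin δ = sin ε · sin λ_s = sin 12.00° × sin 244.2° = -0.187187.
δ = arcsin(-0.187187) = -10.79°.

δ = -10.79°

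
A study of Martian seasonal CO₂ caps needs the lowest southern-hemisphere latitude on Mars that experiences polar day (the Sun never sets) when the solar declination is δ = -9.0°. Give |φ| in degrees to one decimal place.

Polar day requires cos H₀ = −tan φ tan δ ≤ −1, i.e. tan φ tan δ ≥ 1.
The boundary is |tan φ| · |tan δ| = 1, so |φ| = 90° − |δ| = 90° − 9.0° = 81.0° in the southern hemisphere.

|φ| = 81.0°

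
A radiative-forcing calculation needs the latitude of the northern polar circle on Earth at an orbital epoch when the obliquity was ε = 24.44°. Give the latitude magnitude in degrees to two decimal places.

65.56°

The polar circle is the lowest latitude that experiences at least one full rotation of continuous daylight at the northern-summer solstice; it lies at |ϕ| = 90° − ε = 90° − 24.44° = 65.56°.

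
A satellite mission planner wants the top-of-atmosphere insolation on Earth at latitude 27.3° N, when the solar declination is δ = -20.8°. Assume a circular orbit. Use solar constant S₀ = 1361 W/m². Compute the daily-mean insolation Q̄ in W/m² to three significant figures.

Q̄ ≈ 256 W/m²

cos H₀ = −tan(+27.3°) tan(-20.800°) = 0.1961, H₀ = 1.3735 rad.
Bracket: H₀ sin φ sin δ + cos φ cos δ sin H₀ = 1.3735×0.45865×-0.35511 + 0.88862×0.93483×0.98059 = -0.223704 + 0.814585 = 0.590881.
Q̄ = (S₀/π) × [bracket] = (1361/π) × 0.590881 = 256.0 W/m².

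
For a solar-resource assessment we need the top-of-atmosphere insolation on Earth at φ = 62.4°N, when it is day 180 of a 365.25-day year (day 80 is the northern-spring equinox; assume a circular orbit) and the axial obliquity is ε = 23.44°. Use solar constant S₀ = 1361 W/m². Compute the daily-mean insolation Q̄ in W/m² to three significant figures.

Solar longitude: λ_s = 360° × (180 − 80)/365.25 = 98.563°.
sin δ = sin 23.44° × sin 98.563° = 0.39335, so δ = +23.163°.
cos H₀ = −tan(+62.4°) tan(+23.163°) = -0.8184, H₀ = 2.5294 rad.
Bracket: H₀ sin φ sin δ + cos φ cos δ sin H₀ = 2.5294×0.88620×0.39335 + 0.46330×0.91939×0.57466 = 0.881715 + 0.244778 = 1.126493.
Q̄ = (S₀/π) × [bracket] = (1361/π) × 1.126493 = 488.0 W/m².

Q̄ ≈ 488 W/m²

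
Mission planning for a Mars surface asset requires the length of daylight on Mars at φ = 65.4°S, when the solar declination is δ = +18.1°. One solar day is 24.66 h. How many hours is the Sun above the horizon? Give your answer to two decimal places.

cos H₀ = −tan φ · tan δ = −tan(-65.4°) × tan(+18.100°) = 0.7139, so H₀ = 0.7757 rad = 44.45°.
Daylight = 2H₀/(2π) × 24.66 h = (0.7757/π) × 24.66 = 6.09 h.

6.09 h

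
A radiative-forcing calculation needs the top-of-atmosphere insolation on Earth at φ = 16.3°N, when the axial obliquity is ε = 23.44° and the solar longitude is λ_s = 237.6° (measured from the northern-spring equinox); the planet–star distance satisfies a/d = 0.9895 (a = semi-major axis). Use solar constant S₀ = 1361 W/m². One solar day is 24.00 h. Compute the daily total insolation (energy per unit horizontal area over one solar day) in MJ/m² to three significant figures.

27.9 MJ/m²

Solar declination: sin δ = sin ε · sin λ_s = sin 23.44° × sin 237.6° = -0.33586, so δ = -19.625°.
cos H₀ = −tan(+16.3°) tan(-19.625°) = 0.1043, H₀ = 1.4663 rad.
Bracket: H₀ sin φ sin δ + cos φ cos δ sin H₀ = 1.4663×0.28067×-0.33586 + 0.95981×0.94191×0.99455 = -0.138222 + 0.899128 = 0.760906.
Inverse-square distance factor (a/d)² = 0.9895² = 0.979110.
Q̄ = (S₀/π) × 0.979110 × [bracket] = (1361/π) × 0.979110 × 0.760906 = 322.75 W/m².
Daily total = Q̄ × 24.00 h × 3600 s/h = 322.75 × 24.00 × 3600 / 10⁶ = 27.89 MJ/m².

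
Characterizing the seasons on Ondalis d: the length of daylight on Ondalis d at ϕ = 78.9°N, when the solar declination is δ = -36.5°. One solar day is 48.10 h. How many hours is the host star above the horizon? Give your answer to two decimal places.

cos h₀ = −tan ϕ · tan δ = 3.7716 ≥ 1, so the host star never rises (polar night) and h₀ = 0.
Daylight = 2h₀/(2π) × 48.10 h = (0.0000/π) × 48.10 = 0.00 h.

0.00 h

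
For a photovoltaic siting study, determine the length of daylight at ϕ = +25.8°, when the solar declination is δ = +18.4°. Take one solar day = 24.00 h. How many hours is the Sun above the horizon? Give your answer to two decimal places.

13.23 h

cos h₀ = −tan ϕ · tan δ = −tan(+25.8°) × tan(+18.400°) = -0.1608, so h₀ = 1.7323 rad = 99.25°.
Daylight = 2h₀/(2π) × 24.00 h = (1.7323/π) × 24.00 = 13.23 h.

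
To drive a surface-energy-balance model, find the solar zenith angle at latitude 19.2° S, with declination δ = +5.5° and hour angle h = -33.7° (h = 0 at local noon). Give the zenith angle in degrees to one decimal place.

cos θ_z = sin ϕ sin δ + cos ϕ cos δ cos h = -0.031520 + 0.782061 = 0.750541.
θ_z = arccos(0.750541) = 41.4°.

θ_z = 41.4°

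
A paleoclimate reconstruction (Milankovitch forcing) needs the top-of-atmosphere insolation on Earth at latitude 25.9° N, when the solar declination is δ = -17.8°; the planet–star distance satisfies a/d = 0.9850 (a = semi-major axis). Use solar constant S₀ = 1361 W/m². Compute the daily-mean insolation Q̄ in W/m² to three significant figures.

Q̄ ≈ 276 W/m²

cos H₀ = −tan(+25.9°) tan(-17.800°) = 0.1559, H₀ = 1.4143 rad.
Bracket: H₀ sin φ sin δ + cos φ cos δ sin H₀ = 1.4143×0.43680×-0.30570 + 0.89956×0.95213×0.98777 = -0.188851 + 0.846023 = 0.657172.
Inverse-square distance factor (a/d)² = 0.9850² = 0.970225.
Q̄ = (S₀/π) × 0.970225 × [bracket] = (1361/π) × 0.970225 × 0.657172 = 276.2 W/m².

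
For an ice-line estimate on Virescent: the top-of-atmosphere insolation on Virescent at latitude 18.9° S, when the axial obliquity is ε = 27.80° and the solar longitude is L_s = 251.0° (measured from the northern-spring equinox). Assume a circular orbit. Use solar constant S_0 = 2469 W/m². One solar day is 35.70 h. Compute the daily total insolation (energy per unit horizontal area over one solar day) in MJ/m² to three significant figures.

Solar declination: sin δ = sin ε · sin L_s = sin 27.80° × sin 251.0° = -0.44098, so δ = -26.166°.
cos h₀ = −tan(-18.9°) tan(-26.166°) = -0.1682, h₀ = 1.7398 rad.
Bracket: h₀ sin ϕ sin δ + cos ϕ cos δ sin h₀ = 1.7398×-0.32392×-0.44098 + 0.94609×0.89752×0.98575 = 0.248517 + 0.837035 = 1.085552.
Q̄ = (S_0/π) × [bracket] = (2469/π) × 1.085552 = 853.14 W/m².
Daily total = Q̄ × 35.70 h × 3600 s/h = 853.14 × 35.70 × 3600 / 10⁶ = 109.6 MJ/m².

110 MJ/m²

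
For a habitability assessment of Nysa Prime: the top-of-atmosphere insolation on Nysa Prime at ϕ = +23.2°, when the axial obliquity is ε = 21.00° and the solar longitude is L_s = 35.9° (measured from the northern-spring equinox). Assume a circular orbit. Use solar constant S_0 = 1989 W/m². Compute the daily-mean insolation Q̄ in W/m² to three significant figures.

Q̄ ≈ 654 W/m²

Solar declination: sin δ = sin ε · sin L_s = sin 21.00° × sin 35.9° = 0.21014, so δ = +12.130°.
cos h₀ = −tan(+23.2°) tan(+12.130°) = -0.0921, h₀ = 1.6630 rad.
Bracket: h₀ sin ϕ sin δ + cos ϕ cos δ sin h₀ = 1.6630×0.39394×0.21014 + 0.91914×0.97767×0.99575 = 0.137667 + 0.894796 = 1.032463.
Q̄ = (S_0/π) × [bracket] = (1989/π) × 1.032463 = 653.7 W/m².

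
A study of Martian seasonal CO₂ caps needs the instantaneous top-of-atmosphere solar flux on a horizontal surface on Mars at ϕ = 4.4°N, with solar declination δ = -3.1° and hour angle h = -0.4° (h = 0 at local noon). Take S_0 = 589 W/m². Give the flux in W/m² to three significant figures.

584 W/m²

cos θ_z = sin ϕ sin δ + cos ϕ cos δ cos h = -0.004149 + 0.995569 = 0.991420.
Flux = S_0 · cos θ_z = 589 × 0.991420 = 583.9 W/m².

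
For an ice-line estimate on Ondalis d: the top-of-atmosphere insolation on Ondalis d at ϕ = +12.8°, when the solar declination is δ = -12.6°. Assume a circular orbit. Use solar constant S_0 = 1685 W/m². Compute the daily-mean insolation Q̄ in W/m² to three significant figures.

Q̄ ≈ 470 W/m²

cos h₀ = −tan(+12.8°) tan(-12.600°) = 0.0508, h₀ = 1.5200 rad.
Bracket: h₀ sin ϕ sin δ + cos ϕ cos δ sin h₀ = 1.5200×0.22155×-0.21814 + 0.97515×0.97592×0.99871 = -0.073460 + 0.950441 = 0.876981.
Q̄ = (S_0/π) × [bracket] = (1685/π) × 0.876981 = 470.4 W/m².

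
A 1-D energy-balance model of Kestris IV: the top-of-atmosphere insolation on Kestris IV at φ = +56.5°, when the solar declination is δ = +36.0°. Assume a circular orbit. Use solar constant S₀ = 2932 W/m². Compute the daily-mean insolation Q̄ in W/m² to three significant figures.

Q̄ ≈ 1.44e+03 W/m²

cos H₀ = −tan(+56.5°) tan(+36.000°) = -1.0977 ≤ −1 ⇒ polar day, H₀ = π.
Bracket: H₀ sin φ sin δ + cos φ cos δ sin H₀ = 3.1416×0.83389×0.58779 + 0.55194×0.80902×0.00000 = 1.539862 + 0.000000 = 1.539862.
Q̄ = (S₀/π) × [bracket] = (2932/π) × 1.539862 = 1437 W/m².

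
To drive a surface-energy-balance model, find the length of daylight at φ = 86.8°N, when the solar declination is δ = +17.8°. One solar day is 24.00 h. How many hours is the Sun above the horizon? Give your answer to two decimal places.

Sunrise equation: cos H₀ = −tan φ · tan δ = -5.7427 ≤ −1, so the Sun never sets (polar day) and H₀ = π.
Daylight = 2H₀/(2π) × 24.00 h = (3.1416/π) × 24.00 = 24.00 h.

24.00 h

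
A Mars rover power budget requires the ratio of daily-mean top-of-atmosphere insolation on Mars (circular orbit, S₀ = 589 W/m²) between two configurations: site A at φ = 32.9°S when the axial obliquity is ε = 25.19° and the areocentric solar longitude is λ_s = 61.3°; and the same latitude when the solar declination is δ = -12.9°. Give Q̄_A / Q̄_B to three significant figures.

— Configuration A (φ=-32.9°):
sin δ = sin 25.19° × sin 61.3° = 0.37333, so δ = +21.921°.
cos H₀ = −tan(-32.9°) tan(+21.921°) = 0.2603, H₀ = 1.3074 rad.
Bracket: H₀ sin φ sin δ + cos φ cos δ sin H₀ = 1.3074×-0.54317×0.37333 + 0.83962×0.92770×0.96552 = -0.265117 + 0.752058 = 0.486941.
Q̄ = (S₀/π) × [bracket] = (589/π) × 0.486941 = 91.294 W/m².
— Configuration B (φ=-32.9°):
cos H₀ = −tan(-32.9°) tan(-12.900°) = -0.1482, H₀ = 1.7195 rad.
Bracket: H₀ sin φ sin δ + cos φ cos δ sin H₀ = 1.7195×-0.54317×-0.22325 + 0.83962×0.97476×0.98896 = 0.208511 + 0.809393 = 1.017904.
Q̄ = (S₀/π) × [bracket] = (589/π) × 1.017904 = 190.84 W/m².
Ratio Q̄_A / Q̄_B = 91.294 / 190.84 = 0.4784.

Q̄_A / Q̄_B ≈ 0.478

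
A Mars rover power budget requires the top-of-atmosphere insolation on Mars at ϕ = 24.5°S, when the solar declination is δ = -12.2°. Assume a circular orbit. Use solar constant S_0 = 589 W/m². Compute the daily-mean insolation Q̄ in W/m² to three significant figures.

cos h₀ = −tan(-24.5°) tan(-12.200°) = -0.0985, h₀ = 1.6695 rad.
Bracket: h₀ sin ϕ sin δ + cos ϕ cos δ sin h₀ = 1.6695×-0.41469×-0.21132 + 0.90996×0.97742×0.99513 = 0.146302 + 0.885082 = 1.031384.
Q̄ = (S_0/π) × [bracket] = (589/π) × 1.031384 = 193.4 W/m².

Q̄ ≈ 193 W/m²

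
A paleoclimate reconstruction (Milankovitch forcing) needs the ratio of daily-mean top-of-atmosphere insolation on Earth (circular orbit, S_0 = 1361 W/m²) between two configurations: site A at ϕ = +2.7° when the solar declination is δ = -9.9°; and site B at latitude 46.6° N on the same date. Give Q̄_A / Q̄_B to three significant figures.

Q̄_A / Q̄_B ≈ 1.97

— Configuration A (ϕ=+2.7°):
cos h₀ = −tan(+2.7°) tan(-9.900°) = 0.0082, h₀ = 1.5626 rad.
Bracket: h₀ sin ϕ sin δ + cos ϕ cos δ sin h₀ = 1.5626×0.04711×-0.17193 + 0.99889×0.98511×0.99997 = -0.012656 + 0.983987 = 0.971331.
Q̄ = (S_0/π) × [bracket] = (1361/π) × 0.971331 = 420.80 W/m².
— Configuration B (ϕ=+46.6°):
cos h₀ = −tan(+46.6°) tan(-9.900°) = 0.1846, h₀ = 1.3852 rad.
Bracket: h₀ sin ϕ sin δ + cos ϕ cos δ sin h₀ = 1.3852×0.72657×-0.17193 + 0.68709×0.98511×0.98282 = -0.173038 + 0.665231 = 0.492193.
Q̄ = (S_0/π) × [bracket] = (1361/π) × 0.492193 = 213.23 W/m².
Ratio Q̄_A / Q̄_B = 420.80 / 213.23 = 1.973.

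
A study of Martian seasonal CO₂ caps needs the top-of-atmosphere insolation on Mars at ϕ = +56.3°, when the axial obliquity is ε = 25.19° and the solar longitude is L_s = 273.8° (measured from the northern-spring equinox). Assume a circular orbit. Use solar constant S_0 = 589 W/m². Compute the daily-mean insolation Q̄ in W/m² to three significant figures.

Solar declination: sin δ = sin ε · sin L_s = sin 25.19° × sin 273.8° = -0.42469, so δ = -25.131°.
cos h₀ = −tan(+56.3°) tan(-25.131°) = 0.7034, h₀ = 0.7907 rad.
Bracket: h₀ sin ϕ sin δ + cos ϕ cos δ sin h₀ = 0.7907×0.83195×-0.42469 + 0.55484×0.90534×0.71082 = -0.279371 + 0.357058 = 0.077687.
Q̄ = (S_0/π) × [bracket] = (589/π) × 0.077687 = 14.57 W/m².

Q̄ ≈ 14.6 W/m²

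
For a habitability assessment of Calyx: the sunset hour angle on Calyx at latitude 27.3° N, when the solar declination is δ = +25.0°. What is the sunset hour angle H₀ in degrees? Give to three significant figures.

cos H₀ = −tan φ · tan δ = −tan(+27.3°) × tan(+25.000°) = -0.2407, so H₀ = 1.8139 rad = 103.93°.

H₀ = 104°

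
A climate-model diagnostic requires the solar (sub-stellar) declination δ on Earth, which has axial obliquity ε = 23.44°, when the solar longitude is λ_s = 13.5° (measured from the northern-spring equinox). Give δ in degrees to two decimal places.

sin δ = sin ε · sin λ_s = sin 23.44° × sin 13.5° = 0.092862.
δ = arcsin(0.092862) = +5.33°.

δ = +5.33°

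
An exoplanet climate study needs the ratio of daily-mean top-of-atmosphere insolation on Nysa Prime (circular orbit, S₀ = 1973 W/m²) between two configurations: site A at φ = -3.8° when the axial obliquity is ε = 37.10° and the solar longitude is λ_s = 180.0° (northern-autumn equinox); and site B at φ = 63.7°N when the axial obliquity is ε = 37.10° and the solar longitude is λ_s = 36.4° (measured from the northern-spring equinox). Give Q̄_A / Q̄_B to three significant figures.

— Configuration A (φ=-3.8°):
Solar declination: sin δ = sin ε · sin λ_s = sin 37.10° × sin 180.0° = 0.00000, so δ = +0.000°.
cos H₀ = −tan(-3.8°) tan(+0.000°) = 0.0000, H₀ = 1.5708 rad.
Bracket: H₀ sin φ sin δ + cos φ cos δ sin H₀ = 1.5708×-0.06627×0.00000 + 0.99780×1.00000×1.00000 = -0.000000 + 0.997800 = 0.997800.
Q̄ = (S₀/π) × [bracket] = (1973/π) × 0.997800 = 626.64 W/m².
— Configuration B (φ=+63.7°):
Solar declination: sin δ = sin ε · sin λ_s = sin 37.10° × sin 36.4° = 0.35796, so δ = +20.975°.
cos H₀ = −tan(+63.7°) tan(+20.975°) = -0.7757, H₀ = 2.4586 rad.
Bracket: H₀ sin φ sin δ + cos φ cos δ sin H₀ = 2.4586×0.89649×0.35796 + 0.44307×0.93374×0.63115 = 0.788983 + 0.261114 = 1.050097.
Q̄ = (S₀/π) × [bracket] = (1973/π) × 1.050097 = 659.49 W/m².
Ratio Q̄_A / Q̄_B = 626.64 / 659.49 = 0.9502.

Q̄_A / Q̄_B ≈ 0.950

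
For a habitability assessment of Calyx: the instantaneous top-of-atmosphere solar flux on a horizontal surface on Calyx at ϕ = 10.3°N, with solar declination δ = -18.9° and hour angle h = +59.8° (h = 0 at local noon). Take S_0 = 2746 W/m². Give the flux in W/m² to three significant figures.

cos θ_z = sin ϕ sin δ + cos ϕ cos δ cos h = -0.057917 + 0.468231 = 0.410314.
Flux = S_0 · cos θ_z = 2746 × 0.410314 = 1127 W/m².

1.13e+03 W/m²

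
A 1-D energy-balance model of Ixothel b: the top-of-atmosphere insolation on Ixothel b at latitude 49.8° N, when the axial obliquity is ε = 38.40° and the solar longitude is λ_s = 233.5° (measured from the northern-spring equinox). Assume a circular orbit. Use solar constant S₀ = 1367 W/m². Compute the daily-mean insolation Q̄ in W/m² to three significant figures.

Q̄ ≈ 41.8 W/m²

Solar declination: sin δ = sin ε · sin λ_s = sin 38.40° × sin 233.5° = -0.49931, so δ = -29.955°.
cos H₀ = −tan(+49.8°) tan(-29.955°) = 0.6820, H₀ = 0.8204 rad.
Bracket: H₀ sin φ sin δ + cos φ cos δ sin H₀ = 0.8204×0.76380×-0.49931 + 0.64546×0.86642×0.73140 = -0.312878 + 0.409028 = 0.096150.
Q̄ = (S₀/π) × [bracket] = (1367/π) × 0.096150 = 41.84 W/m².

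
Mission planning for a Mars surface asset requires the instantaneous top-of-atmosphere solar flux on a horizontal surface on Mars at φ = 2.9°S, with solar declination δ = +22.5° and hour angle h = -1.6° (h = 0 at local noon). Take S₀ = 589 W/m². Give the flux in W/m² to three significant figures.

cos θ_z = sin φ sin δ + cos φ cos δ cos h = -0.019361 + 0.922337 = 0.902976.
Flux = S₀ · cos θ_z = 589 × 0.902976 = 531.9 W/m².

532 W/m²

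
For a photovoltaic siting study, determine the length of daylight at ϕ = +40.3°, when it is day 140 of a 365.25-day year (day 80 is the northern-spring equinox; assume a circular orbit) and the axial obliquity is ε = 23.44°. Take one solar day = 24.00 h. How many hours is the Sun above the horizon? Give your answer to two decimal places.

Solar longitude: L_s = 360° × (140 − 80)/365.25 = 59.138°.
sin δ = sin 23.44° × sin 59.138° = 0.34146, so δ = +19.966°.
cos h₀ = −tan ϕ · tan δ = −tan(+40.3°) × tan(+19.966°) = -0.3081, so h₀ = 1.8840 rad = 107.94°.
Daylight = 2h₀/(2π) × 24.00 h = (1.8840/π) × 24.00 = 14.39 h.

14.39 h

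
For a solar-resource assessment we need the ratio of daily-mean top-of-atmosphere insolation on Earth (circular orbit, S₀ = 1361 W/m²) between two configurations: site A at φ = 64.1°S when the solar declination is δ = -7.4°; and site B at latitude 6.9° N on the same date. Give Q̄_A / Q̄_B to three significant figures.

Q̄_A / Q̄_B ≈ 0.657

— Configuration A (φ=-64.1°):
cos H₀ = −tan(-64.1°) tan(-7.400°) = -0.2675, H₀ = 1.8416 rad.
Bracket: H₀ sin φ sin δ + cos φ cos δ sin H₀ = 1.8416×-0.89956×-0.12880 + 0.43680×0.99167×0.96357 = 0.213374 + 0.417381 = 0.630755.
Q̄ = (S₀/π) × [bracket] = (1361/π) × 0.630755 = 273.26 W/m².
— Configuration B (φ=+6.9°):
cos H₀ = −tan(+6.9°) tan(-7.400°) = 0.0157, H₀ = 1.5551 rad.
Bracket: H₀ sin φ sin δ + cos φ cos δ sin H₀ = 1.5551×0.12014×-0.12880 + 0.99276×0.99167×0.99988 = -0.024064 + 0.984372 = 0.960308.
Q̄ = (S₀/π) × [bracket] = (1361/π) × 0.960308 = 416.02 W/m².
Ratio Q̄_A / Q̄_B = 273.26 / 416.02 = 0.6568.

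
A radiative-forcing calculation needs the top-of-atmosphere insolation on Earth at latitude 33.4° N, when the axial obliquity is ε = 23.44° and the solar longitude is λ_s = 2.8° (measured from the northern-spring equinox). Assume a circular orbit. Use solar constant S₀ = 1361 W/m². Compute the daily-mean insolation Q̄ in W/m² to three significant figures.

Q̄ ≈ 369 W/m²

Solar declination: sin δ = sin ε · sin λ_s = sin 23.44° × sin 2.8° = 0.01943, so δ = +1.113°.
cos H₀ = −tan(+33.4°) tan(+1.113°) = -0.0128, H₀ = 1.5836 rad.
Bracket: H₀ sin φ sin δ + cos φ cos δ sin H₀ = 1.5836×0.55048×0.01943 + 0.83485×0.99981×0.99992 = 0.016938 + 0.834625 = 0.851563.
Q̄ = (S₀/π) × [bracket] = (1361/π) × 0.851563 = 368.9 W/m².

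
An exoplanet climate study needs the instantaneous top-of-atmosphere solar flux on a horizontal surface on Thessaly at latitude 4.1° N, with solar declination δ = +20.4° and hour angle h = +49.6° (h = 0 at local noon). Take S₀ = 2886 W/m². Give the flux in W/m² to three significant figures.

1.82e+03 W/m²

cos θ_z = sin φ sin δ + cos φ cos δ cos h = 0.024922 + 0.605916 = 0.630838.
Flux = S₀ · cos θ_z = 2886 × 0.630838 = 1821 W/m².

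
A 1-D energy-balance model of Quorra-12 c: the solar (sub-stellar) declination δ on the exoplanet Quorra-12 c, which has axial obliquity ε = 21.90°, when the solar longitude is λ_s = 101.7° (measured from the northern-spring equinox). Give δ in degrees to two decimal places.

δ = +21.42°

sin δ = sin ε · sin λ_s = sin 21.90° × sin 101.7° = 0.365238.
δ = arcsin(0.365238) = +21.42°.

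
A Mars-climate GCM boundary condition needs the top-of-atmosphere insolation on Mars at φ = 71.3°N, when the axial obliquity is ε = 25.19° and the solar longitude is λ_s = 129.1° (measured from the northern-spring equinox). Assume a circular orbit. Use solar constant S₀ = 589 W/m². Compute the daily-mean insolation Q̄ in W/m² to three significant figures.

Solar declination: sin δ = sin ε · sin λ_s = sin 25.19° × sin 129.1° = 0.33030, so δ = +19.287°.
cos H₀ = −tan(+71.3°) tan(+19.287°) = -1.0339 ≤ −1 ⇒ polar day, H₀ = π.
Bracket: H₀ sin φ sin δ + cos φ cos δ sin H₀ = 3.1416×0.94721×0.33030 + 0.32061×0.94388×0.00000 = 0.982892 + 0.000000 = 0.982892.
Q̄ = (S₀/π) × [bracket] = (589/π) × 0.982892 = 184.3 W/m².

Q̄ ≈ 184 W/m²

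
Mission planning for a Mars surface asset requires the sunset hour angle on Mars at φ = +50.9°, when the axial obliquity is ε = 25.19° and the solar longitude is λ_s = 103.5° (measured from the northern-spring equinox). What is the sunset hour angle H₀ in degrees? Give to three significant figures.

Solar declination: sin δ = sin ε · sin λ_s = sin 25.19° × sin 103.5° = 0.41386, so δ = +24.448°.
cos H₀ = −tan φ · tan δ = −tan(+50.9°) × tan(+24.448°) = -0.5594, so H₀ = 2.1645 rad = 124.02°.

H₀ = 124°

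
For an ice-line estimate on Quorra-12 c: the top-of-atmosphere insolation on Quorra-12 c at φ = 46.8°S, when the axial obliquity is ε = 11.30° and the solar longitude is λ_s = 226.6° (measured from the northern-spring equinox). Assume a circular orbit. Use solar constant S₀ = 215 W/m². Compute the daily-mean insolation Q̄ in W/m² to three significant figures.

Solar declination: sin δ = sin ε · sin λ_s = sin 11.30° × sin 226.6° = -0.14237, so δ = -8.185°.
cos H₀ = −tan(-46.8°) tan(-8.185°) = -0.1532, H₀ = 1.7246 rad.
Bracket: H₀ sin φ sin δ + cos φ cos δ sin H₀ = 1.7246×-0.72897×-0.14237 + 0.68455×0.98981×0.98820 = 0.178985 + 0.669579 = 0.848564.
Q̄ = (S₀/π) × [bracket] = (215/π) × 0.848564 = 58.07 W/m².

Q̄ ≈ 58.1 W/m²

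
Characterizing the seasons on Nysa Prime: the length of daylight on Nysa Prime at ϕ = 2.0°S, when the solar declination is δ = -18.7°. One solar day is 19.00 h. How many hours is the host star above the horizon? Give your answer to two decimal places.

cos h₀ = −tan ϕ · tan δ = −tan(-2.0°) × tan(-18.700°) = -0.0118, so h₀ = 1.5826 rad = 90.68°.
Daylight = 2h₀/(2π) × 19.00 h = (1.5826/π) × 19.00 = 9.57 h.

9.57 h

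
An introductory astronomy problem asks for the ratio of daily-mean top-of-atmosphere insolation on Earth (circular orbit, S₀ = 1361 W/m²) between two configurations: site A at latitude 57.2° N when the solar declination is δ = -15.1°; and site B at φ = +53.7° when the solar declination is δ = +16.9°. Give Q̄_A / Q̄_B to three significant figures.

Q̄_A / Q̄_B ≈ 0.229

— Configuration A (φ=+57.2°):
cos H₀ = −tan(+57.2°) tan(-15.100°) = 0.4187, H₀ = 1.1388 rad.
Bracket: H₀ sin φ sin δ + cos φ cos δ sin H₀ = 1.1388×0.84057×-0.26050 + 0.54171×0.96547×0.90813 = -0.249361 + 0.474956 = 0.225595.
Q̄ = (S₀/π) × [bracket] = (1361/π) × 0.225595 = 97.732 W/m².
— Configuration B (φ=+53.7°):
cos H₀ = −tan(+53.7°) tan(+16.900°) = -0.4136, H₀ = 1.9972 rad.
Bracket: H₀ sin φ sin δ + cos φ cos δ sin H₀ = 1.9972×0.80593×0.29070 + 0.59201×0.95681×0.91046 = 0.467912 + 0.515722 = 0.983634.
Q̄ = (S₀/π) × [bracket] = (1361/π) × 0.983634 = 426.13 W/m².
Ratio Q̄_A / Q̄_B = 97.732 / 426.13 = 0.2293.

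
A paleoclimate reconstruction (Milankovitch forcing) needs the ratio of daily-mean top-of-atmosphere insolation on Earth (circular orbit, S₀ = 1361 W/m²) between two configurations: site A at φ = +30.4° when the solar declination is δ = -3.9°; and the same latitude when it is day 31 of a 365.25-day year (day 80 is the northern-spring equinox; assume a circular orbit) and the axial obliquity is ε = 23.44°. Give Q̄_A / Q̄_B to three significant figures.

Q̄_A / Q̄_B ≈ 1.34

— Configuration A (φ=+30.4°):
cos H₀ = −tan(+30.4°) tan(-3.900°) = 0.0400, H₀ = 1.5308 rad.
Bracket: H₀ sin φ sin δ + cos φ cos δ sin H₀ = 1.5308×0.50603×-0.06802 + 0.86251×0.99768×0.99920 = -0.052690 + 0.859821 = 0.807131.
Q̄ = (S₀/π) × [bracket] = (1361/π) × 0.807131 = 349.67 W/m².
— Configuration B (φ=+30.4°):
Solar longitude: λ_s = 360° × (31 − 80)/365.25 = -48.296°, i.e. -48.296° + 360° = 311.704°.
sin δ = sin 23.44° × sin 311.704° = -0.29698, so δ = -17.277°.
cos H₀ = −tan(+30.4°) tan(-17.277°) = 0.1825, H₀ = 1.3873 rad.
Bracket: H₀ sin φ sin δ + cos φ cos δ sin H₀ = 1.3873×0.50603×-0.29698 + 0.86251×0.95488×0.98321 = -0.208485 + 0.809765 = 0.601280.
Q̄ = (S₀/π) × [bracket] = (1361/π) × 0.601280 = 260.49 W/m².
Ratio Q̄_A / Q̄_B = 349.67 / 260.49 = 1.342.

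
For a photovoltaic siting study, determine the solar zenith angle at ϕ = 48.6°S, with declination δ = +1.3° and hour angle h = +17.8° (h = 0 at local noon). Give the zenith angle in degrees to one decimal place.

θ_z = 52.2°

cos θ_z = sin ϕ sin δ + cos ϕ cos δ cos h = -0.017018 + 0.629492 = 0.612474.
θ_z = arccos(0.612474) = 52.2°.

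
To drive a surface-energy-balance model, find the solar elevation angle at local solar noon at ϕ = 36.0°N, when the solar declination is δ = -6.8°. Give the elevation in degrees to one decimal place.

47.2°

At local noon the hour angle is zero, so the zenith angle equals |ϕ − δ| = |+36.0° − (-6.800°)| = 42.800°.
Elevation = 90° − 42.800° = 47.2°.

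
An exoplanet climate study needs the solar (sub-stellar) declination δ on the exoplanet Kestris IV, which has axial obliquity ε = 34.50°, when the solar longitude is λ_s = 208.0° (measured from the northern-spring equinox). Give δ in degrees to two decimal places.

sin δ = sin ε · sin λ_s = sin 34.50° × sin 208.0° = -0.265912.
δ = arcsin(-0.265912) = -15.42°.

δ = -15.42°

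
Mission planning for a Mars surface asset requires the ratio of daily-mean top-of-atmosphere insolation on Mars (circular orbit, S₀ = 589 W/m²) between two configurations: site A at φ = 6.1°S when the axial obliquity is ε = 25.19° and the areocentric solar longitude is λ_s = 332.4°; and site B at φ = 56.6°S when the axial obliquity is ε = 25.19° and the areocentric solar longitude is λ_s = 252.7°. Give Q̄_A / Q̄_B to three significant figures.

— Configuration A (φ=-6.1°):
sin δ = sin 25.19° × sin 332.4° = -0.19719, so δ = -11.373°.
cos H₀ = −tan(-6.1°) tan(-11.373°) = -0.0215, H₀ = 1.5923 rad.
Bracket: H₀ sin φ sin δ + cos φ cos δ sin H₀ = 1.5923×-0.10626×-0.19719 + 0.99434×0.98037×0.99977 = 0.033364 + 0.974597 = 1.007961.
Q̄ = (S₀/π) × [bracket] = (589/π) × 1.007961 = 188.98 W/m².
— Configuration B (φ=-56.6°):
sin δ = sin 25.19° × sin 252.7° = -0.40637, so δ = -23.977°.
cos H₀ = −tan(-56.6°) tan(-23.977°) = -0.6745, H₀ = 2.3111 rad.
Bracket: H₀ sin φ sin δ + cos φ cos δ sin H₀ = 2.3111×-0.83485×-0.40637 + 0.55048×0.91371×0.73829 = 0.784059 + 0.371344 = 1.155403.
Q̄ = (S₀/π) × [bracket] = (589/π) × 1.155403 = 216.62 W/m².
Ratio Q̄_A / Q̄_B = 188.98 / 216.62 = 0.8724.

Q̄_A / Q̄_B ≈ 0.872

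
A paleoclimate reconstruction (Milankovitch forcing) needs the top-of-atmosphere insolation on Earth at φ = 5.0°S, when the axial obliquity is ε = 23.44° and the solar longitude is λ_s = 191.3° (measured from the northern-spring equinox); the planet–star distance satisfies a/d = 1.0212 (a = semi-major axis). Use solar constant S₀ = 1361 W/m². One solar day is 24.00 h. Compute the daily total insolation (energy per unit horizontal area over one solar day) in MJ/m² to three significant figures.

Solar declination: sin δ = sin ε · sin λ_s = sin 23.44° × sin 191.3° = -0.07795, so δ = -4.470°.
cos H₀ = −tan(-5.0°) tan(-4.470°) = -0.0068, H₀ = 1.5776 rad.
Bracket: H₀ sin φ sin δ + cos φ cos δ sin H₀ = 1.5776×-0.08716×-0.07795 + 0.99619×0.99696×0.99998 = 0.010718 + 0.993142 = 1.003860.
Inverse-square distance factor (a/d)² = 1.0212² = 1.042849.
Q̄ = (S₀/π) × 1.042849 × [bracket] = (1361/π) × 1.042849 × 1.003860 = 453.53 W/m².
Daily total = Q̄ × 24.00 h × 3600 s/h = 453.53 × 24.00 × 3600 / 10⁶ = 39.18 MJ/m².

39.2 MJ/m²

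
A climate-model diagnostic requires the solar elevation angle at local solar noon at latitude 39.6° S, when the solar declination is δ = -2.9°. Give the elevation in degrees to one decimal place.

53.3°

At local noon the hour angle is zero, so the zenith angle equals |φ − δ| = |-39.6° − (-2.900°)| = 36.700°.
Elevation = 90° − 36.700° = 53.3°.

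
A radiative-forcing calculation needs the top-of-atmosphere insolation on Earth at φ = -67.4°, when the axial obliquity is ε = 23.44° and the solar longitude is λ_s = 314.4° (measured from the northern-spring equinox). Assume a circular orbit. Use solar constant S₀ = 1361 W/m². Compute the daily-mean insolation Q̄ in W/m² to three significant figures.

Solar declination: sin δ = sin ε · sin λ_s = sin 23.44° × sin 314.4° = -0.28421, so δ = -16.512°.
cos H₀ = −tan(-67.4°) tan(-16.512°) = -0.7121, H₀ = 2.3633 rad.
Bracket: H₀ sin φ sin δ + cos φ cos δ sin H₀ = 2.3633×-0.92321×-0.28421 + 0.38430×0.95876×0.70204 = 0.620096 + 0.258668 = 0.878764.
Q̄ = (S₀/π) × [bracket] = (1361/π) × 0.878764 = 380.7 W/m².

Q̄ ≈ 381 W/m²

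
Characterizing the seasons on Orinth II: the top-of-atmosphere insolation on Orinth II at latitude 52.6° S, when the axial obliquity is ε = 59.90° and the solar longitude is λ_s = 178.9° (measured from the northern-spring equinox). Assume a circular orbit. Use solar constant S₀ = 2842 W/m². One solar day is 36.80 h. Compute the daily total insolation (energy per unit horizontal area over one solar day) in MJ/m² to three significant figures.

Solar declination: sin δ = sin ε · sin λ_s = sin 59.90° × sin 178.9° = 0.01661, so δ = +0.952°.
cos H₀ = −tan(-52.6°) tan(+0.952°) = 0.0217, H₀ = 1.5491 rad.
Bracket: H₀ sin φ sin δ + cos φ cos δ sin H₀ = 1.5491×-0.79441×0.01661 + 0.60738×0.99986×0.99976 = -0.020441 + 0.607149 = 0.586708.
Q̄ = (S₀/π) × [bracket] = (2842/π) × 0.586708 = 530.76 W/m².
Daily total = Q̄ × 36.80 h × 3600 s/h = 530.76 × 36.80 × 3600 / 10⁶ = 70.32 MJ/m².

70.3 MJ/m²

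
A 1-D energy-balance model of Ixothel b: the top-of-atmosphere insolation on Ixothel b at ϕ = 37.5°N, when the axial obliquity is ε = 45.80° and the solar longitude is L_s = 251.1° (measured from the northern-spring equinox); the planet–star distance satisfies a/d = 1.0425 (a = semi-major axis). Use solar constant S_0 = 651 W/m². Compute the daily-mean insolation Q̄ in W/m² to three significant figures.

Solar declination: sin δ = sin ε · sin L_s = sin 45.80° × sin 251.1° = -0.67826, so δ = -42.708°.
cos h₀ = −tan(+37.5°) tan(-42.708°) = 0.7083, h₀ = 0.7838 rad.
Bracket: h₀ sin ϕ sin δ + cos ϕ cos δ sin h₀ = 0.7838×0.60876×-0.67826 + 0.79335×0.73482×0.70595 = -0.323629 + 0.411547 = 0.087918.
Inverse-square distance factor (a/d)² = 1.0425² = 1.086806.
Q̄ = (S_0/π) × 1.086806 × [bracket] = (651/π) × 1.086806 × 0.087918 = 19.80 W/m².

Q̄ ≈ 19.8 W/m²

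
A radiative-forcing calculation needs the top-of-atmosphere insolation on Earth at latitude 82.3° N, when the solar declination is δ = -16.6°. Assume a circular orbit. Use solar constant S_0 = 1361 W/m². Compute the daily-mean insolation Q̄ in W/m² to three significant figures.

Q̄ ≈ 0.00 W/m²

cos h₀ = −tan(+82.3°) tan(-16.600°) = 2.2049 ≥ 1 ⇒ polar night, h₀ = 0 and Q̄ = 0.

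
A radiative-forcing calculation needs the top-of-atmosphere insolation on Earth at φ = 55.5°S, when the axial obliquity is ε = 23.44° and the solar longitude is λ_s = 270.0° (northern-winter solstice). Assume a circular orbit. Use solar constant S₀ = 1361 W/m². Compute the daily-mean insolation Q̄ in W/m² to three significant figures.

Q̄ ≈ 495 W/m²

Solar declination: sin δ = sin ε · sin λ_s = sin 23.44° × sin 270.0° = -0.39779, so δ = -23.440°.
cos H₀ = −tan(-55.5°) tan(-23.440°) = -0.6308, H₀ = 2.2534 rad.
Bracket: H₀ sin φ sin δ + cos φ cos δ sin H₀ = 2.2534×-0.82413×-0.39779 + 0.56641×0.91748×0.77591 = 0.738734 + 0.403217 = 1.141951.
Q̄ = (S₀/π) × [bracket] = (1361/π) × 1.141951 = 494.7 W/m².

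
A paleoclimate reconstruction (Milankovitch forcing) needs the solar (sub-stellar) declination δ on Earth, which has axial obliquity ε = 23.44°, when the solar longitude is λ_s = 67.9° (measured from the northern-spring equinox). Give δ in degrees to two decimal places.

sin δ = sin ε · sin λ_s = sin 23.44° × sin 67.9° = 0.368562.
δ = arcsin(0.368562) = +21.63°.

δ = +21.63°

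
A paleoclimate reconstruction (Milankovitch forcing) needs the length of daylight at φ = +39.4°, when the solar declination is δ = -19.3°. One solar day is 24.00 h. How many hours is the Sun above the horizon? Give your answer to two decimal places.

9.77 h

cos H₀ = −tan φ · tan δ = −tan(+39.4°) × tan(-19.300°) = 0.2877, so H₀ = 1.2790 rad = 73.28°.
Daylight = 2H₀/(2π) × 24.00 h = (1.2790/π) × 24.00 = 9.77 h.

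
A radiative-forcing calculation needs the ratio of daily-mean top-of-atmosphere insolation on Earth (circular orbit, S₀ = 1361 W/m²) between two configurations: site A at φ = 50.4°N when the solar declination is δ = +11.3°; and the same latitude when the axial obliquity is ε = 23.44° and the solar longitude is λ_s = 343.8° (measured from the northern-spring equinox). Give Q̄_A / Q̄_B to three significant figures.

Q̄_A / Q̄_B ≈ 1.74

— Configuration A (φ=+50.4°):
cos H₀ = −tan(+50.4°) tan(+11.300°) = -0.2415, H₀ = 1.8147 rad.
Bracket: H₀ sin φ sin δ + cos φ cos δ sin H₀ = 1.8147×0.77051×0.19595 + 0.63742×0.98061×0.97039 = 0.273986 + 0.606552 = 0.880538.
Q̄ = (S₀/π) × [bracket] = (1361/π) × 0.880538 = 381.47 W/m².
— Configuration B (φ=+50.4°):
Solar declination: sin δ = sin ε · sin λ_s = sin 23.44° × sin 343.8° = -0.11098, so δ = -6.372°.
cos H₀ = −tan(+50.4°) tan(-6.372°) = 0.1350, H₀ = 1.4354 rad.
Bracket: H₀ sin φ sin δ + cos φ cos δ sin H₀ = 1.4354×0.77051×-0.11098 + 0.63742×0.99382×0.99085 = -0.122743 + 0.627684 = 0.504941.
Q̄ = (S₀/π) × [bracket] = (1361/π) × 0.504941 = 218.75 W/m².
Ratio Q̄_A / Q̄_B = 381.47 / 218.75 = 1.744.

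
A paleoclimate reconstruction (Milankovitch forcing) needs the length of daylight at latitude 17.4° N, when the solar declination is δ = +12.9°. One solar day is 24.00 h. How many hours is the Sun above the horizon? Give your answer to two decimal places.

cos H₀ = −tan φ · tan δ = −tan(+17.4°) × tan(+12.900°) = -0.0718, so H₀ = 1.6426 rad = 94.12°.
Daylight = 2H₀/(2π) × 24.00 h = (1.6426/π) × 24.00 = 12.55 h.

12.55 h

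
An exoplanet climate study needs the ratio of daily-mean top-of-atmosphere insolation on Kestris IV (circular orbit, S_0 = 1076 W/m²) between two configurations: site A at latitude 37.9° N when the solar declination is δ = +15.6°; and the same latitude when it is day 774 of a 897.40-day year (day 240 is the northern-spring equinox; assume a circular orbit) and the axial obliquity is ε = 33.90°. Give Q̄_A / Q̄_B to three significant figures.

Q̄_A / Q̄_B ≈ 2.20

— Configuration A (ϕ=+37.9°):
cos h₀ = −tan(+37.9°) tan(+15.600°) = -0.2174, h₀ = 1.7899 rad.
Bracket: h₀ sin ϕ sin δ + cos ϕ cos δ sin h₀ = 1.7899×0.61429×0.26892 + 0.78908×0.96316×0.97609 = 0.295682 + 0.741838 = 1.037520.
Q̄ = (S_0/π) × [bracket] = (1076/π) × 1.037520 = 355.35 W/m².
— Configuration B (ϕ=+37.9°):
Solar longitude: L_s = 360° × (774 − 240)/897.40 = 214.219°.
sin δ = sin 33.90° × sin 214.219° = -0.31365, so δ = -18.279°.
cos h₀ = −tan(+37.9°) tan(-18.279°) = 0.2571, h₀ = 1.3107 rad.
Bracket: h₀ sin ϕ sin δ + cos ϕ cos δ sin h₀ = 1.3107×0.61429×-0.31365 + 0.78908×0.94954×0.96637 = -0.252535 + 0.724065 = 0.471530.
Q̄ = (S_0/π) × [bracket] = (1076/π) × 0.471530 = 161.50 W/m².
Ratio Q̄_A / Q̄_B = 355.35 / 161.50 = 2.200.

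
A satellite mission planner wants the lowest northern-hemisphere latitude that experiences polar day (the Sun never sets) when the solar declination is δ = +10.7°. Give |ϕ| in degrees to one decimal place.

Polar day requires cos h₀ = −tan ϕ tan δ ≤ −1, i.e. tan ϕ tan δ ≥ 1.
The boundary is |tan ϕ| · |tan δ| = 1, so |ϕ| = 90° − |δ| = 90° − 10.7° = 79.3° in the northern hemisphere.

|ϕ| = 79.3°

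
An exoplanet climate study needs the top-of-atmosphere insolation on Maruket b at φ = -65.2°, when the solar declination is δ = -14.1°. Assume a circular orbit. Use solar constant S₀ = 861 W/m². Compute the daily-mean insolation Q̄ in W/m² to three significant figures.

cos H₀ = −tan(-65.2°) tan(-14.100°) = -0.5436, H₀ = 2.1455 rad.
Bracket: H₀ sin φ sin δ + cos φ cos δ sin H₀ = 2.1455×-0.90778×-0.24362 + 0.41945×0.96987×0.83934 = 0.474485 + 0.341454 = 0.815939.
Q̄ = (S₀/π) × [bracket] = (861/π) × 0.815939 = 223.6 W/m².

Q̄ ≈ 224 W/m²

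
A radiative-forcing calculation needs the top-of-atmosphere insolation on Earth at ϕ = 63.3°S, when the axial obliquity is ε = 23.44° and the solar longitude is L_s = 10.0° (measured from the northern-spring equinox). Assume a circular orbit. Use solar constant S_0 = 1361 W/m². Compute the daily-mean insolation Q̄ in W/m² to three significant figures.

Q̄ ≈ 154 W/m²

Solar declination: sin δ = sin ε · sin L_s = sin 23.44° × sin 10.0° = 0.06908, so δ = +3.961°.
cos h₀ = −tan(-63.3°) tan(+3.961°) = 0.1377, h₀ = 1.4327 rad.
Bracket: h₀ sin ϕ sin δ + cos ϕ cos δ sin h₀ = 1.4327×-0.89337×0.06908 + 0.44932×0.99761×0.99048 = -0.088418 + 0.443979 = 0.355561.
Q̄ = (S_0/π) × [bracket] = (1361/π) × 0.355561 = 154.0 W/m².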